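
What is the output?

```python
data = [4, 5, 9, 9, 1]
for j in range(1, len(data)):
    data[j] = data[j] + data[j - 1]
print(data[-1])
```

j=1: data[1] = 5+4 = 9 → [4, 9, 9, 9, 1]
j=2: data[2] = 9+9 = 18 → [4, 9, 18, 9, 1]
j=3: data[3] = 9+18 = 27 → [4, 9, 18, 27, 1]
j=4: data[4] = 1+27 = 28 → [4, 9, 18, 27, 28]

28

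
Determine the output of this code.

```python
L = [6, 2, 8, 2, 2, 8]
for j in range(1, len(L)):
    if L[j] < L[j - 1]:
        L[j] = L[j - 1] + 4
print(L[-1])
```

j=1: 2<6, L[1] = 6+4 = 10 → [6, 10, 8, 2, 2, 8]
j=2: 8<10, L[2] = 10+4 = 14 → [6, 10, 14, 2, 2, 8]
j=3: 2<14, L[3] = 14+4 = 18 → [6, 10, 14, 18, 2, 8]
j=4: 2<18, L[4] = 18+4 = 22 → [6, 10, 14, 18, 22, 8]
j=5: 8<22, L[5] = 22+4 = 26 → [6, 10, 14, 18, 22, 26]

26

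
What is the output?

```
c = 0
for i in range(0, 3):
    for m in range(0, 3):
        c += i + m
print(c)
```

i=0,m=0: c = 0+0 = 0
i=0,m=1: c = 0+1 = 1
i=0,m=2: c = 1+2 = 3
i=1,m=0: c = 3+1 = 4
i=1,m=1: c = 4+2 = 6
i=1,m=2: c = 6+3 = 9
i=2,m=0: c = 9+2 = 11
i=2,m=1: c = 11+3 = 14
i=2,m=2: c = 14+4 = 18

18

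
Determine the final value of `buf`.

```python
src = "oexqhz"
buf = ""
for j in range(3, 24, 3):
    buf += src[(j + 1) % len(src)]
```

'heheheh'

j=3: add src[4]='h' → 'h'
j=6: add src[1]='e' → 'he'
j=9: add src[4]='h' → 'heh'
j=12: add src[1]='e' → 'hehe'
j=15: add src[4]='h' → 'heheh'
j=18: add src[1]='e' → 'hehehe'
j=21: add src[4]='h' → 'heheheh'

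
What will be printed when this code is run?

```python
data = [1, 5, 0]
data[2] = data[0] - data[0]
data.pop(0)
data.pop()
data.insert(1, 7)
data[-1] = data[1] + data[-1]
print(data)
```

[5, 14]

data[2] = data[0]-data[0] = 1-1 = 0 → [1, 5, 0]
pop(0) removes 1 → [5, 0]
pop() removes 0 → [5]
insert 7 at 1 → [5, 7]
data[-1] = data[1]+data[-1] = 7+7 = 14 → [5, 14]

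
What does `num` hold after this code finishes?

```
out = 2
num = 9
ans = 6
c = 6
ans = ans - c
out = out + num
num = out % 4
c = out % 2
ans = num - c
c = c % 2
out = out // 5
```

ans = 6-6 = 0
out = 2+9 = 11
num = 11%4 = 3
c = 11%2 = 1
ans = 3-1 = 2
c = 1%2 = 1
out = 11//5 = 2

3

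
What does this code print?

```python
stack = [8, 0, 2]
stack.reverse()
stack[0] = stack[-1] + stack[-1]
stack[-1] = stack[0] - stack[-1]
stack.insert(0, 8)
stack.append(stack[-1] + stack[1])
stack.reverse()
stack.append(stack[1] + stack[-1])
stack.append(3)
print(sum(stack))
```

reverse → [2, 0, 8]
stack[0] = stack[-1]+stack[-1] = 8+8 = 16 → [16, 0, 8]
stack[-1] = stack[0]-stack[-1] = 16-8 = 8 → [16, 0, 8]
insert 8 at 0 → [8, 16, 0, 8]
append stack[-1]+stack[1] = 8+16 = 24 → [8, 16, 0, 8, 24]
reverse → [24, 8, 0, 16, 8]
append stack[1]+stack[-1] = 8+8 = 16 → [24, 8, 0, 16, 8, 16]
append 3 → [24, 8, 0, 16, 8, 16, 3]
sum = 75

75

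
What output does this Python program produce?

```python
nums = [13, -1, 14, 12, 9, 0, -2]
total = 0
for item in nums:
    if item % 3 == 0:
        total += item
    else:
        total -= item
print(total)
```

item=13: not %3==0, total = 0-13 = -13
item=-1: not %3==0, total = (-13)-(-1) = -12
item=14: not %3==0, total = (-12)-14 = -26
item=12: %3==0, total = (-26)+12 = -14
item=9: %3==0, total = (-14)+9 = -5
item=0: %3==0, total = (-5)+0 = -5
item=-2: not %3==0, total = (-5)-(-2) = -3

-3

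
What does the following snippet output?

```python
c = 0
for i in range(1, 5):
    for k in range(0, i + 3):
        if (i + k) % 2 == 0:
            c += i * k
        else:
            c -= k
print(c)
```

i=1,k=0: odd sum, c = 0-0 = 0
i=1,k=1: even sum, c = 0+1 = 1
i=1,k=2: odd sum, c = 1-2 = -1
i=1,k=3: even sum, c = (-1)+3 = 2
i=2,k=0: even sum, c = 2+0 = 2
i=2,k=1: odd sum, c = 2-1 = 1
i=2,k=2: even sum, c = 1+4 = 5
i=2,k=3: odd sum, c = 5-3 = 2
i=2,k=4: even sum, c = 2+8 = 10
i=3,k=0: odd sum, c = 10-0 = 10
i=3,k=1: even sum, c = 10+3 = 13
i=3,k=2: odd sum, c = 13-2 = 11
i=3,k=3: even sum, c = 11+9 = 20
i=3,k=4: odd sum, c = 20-4 = 16
i=3,k=5: even sum, c = 16+15 = 31
i=4,k=0: even sum, c = 31+0 = 31
i=4,k=1: odd sum, c = 31-1 = 30
i=4,k=2: even sum, c = 30+8 = 38
i=4,k=3: odd sum, c = 38-3 = 35
i=4,k=4: even sum, c = 35+16 = 51
i=4,k=5: odd sum, c = 51-5 = 46
i=4,k=6: even sum, c = 46+24 = 70

70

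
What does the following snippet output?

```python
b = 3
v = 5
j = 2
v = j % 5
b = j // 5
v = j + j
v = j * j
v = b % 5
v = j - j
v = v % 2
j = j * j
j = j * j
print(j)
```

16

v = 2%5 = 2
b = 2//5 = 0
v = 2+2 = 4
v = 2*2 = 4
v = 0%5 = 0
v = 2-2 = 0
v = 0%2 = 0
j = 2*2 = 4
j = 4*4 = 16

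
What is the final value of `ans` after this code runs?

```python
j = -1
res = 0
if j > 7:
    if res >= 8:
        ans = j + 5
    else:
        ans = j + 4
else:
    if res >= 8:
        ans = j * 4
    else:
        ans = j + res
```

j=-1, res=0
j > 7 is False; res >= 8 is False
→ ans = j + res = -1

-1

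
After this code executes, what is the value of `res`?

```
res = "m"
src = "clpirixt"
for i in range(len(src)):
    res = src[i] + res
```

i=0: prepend 'c' → 'cm'
i=1: prepend 'l' → 'lcm'
i=2: prepend 'p' → 'plcm'
i=3: prepend 'i' → 'iplcm'
i=4: prepend 'r' → 'riplcm'
i=5: prepend 'i' → 'iriplcm'
i=6: prepend 'x' → 'xiriplcm'
i=7: prepend 't' → 'txiriplcm'

'txiriplcm'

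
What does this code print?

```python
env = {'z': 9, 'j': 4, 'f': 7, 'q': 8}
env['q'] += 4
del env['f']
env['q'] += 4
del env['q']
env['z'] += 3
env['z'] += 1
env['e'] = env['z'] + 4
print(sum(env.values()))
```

34

env['q'] = 8+4 = 12 → {'z': 9, 'j': 4, 'f': 7, 'q': 12}
del 'f' → {'z': 9, 'j': 4, 'q': 12}
env['q'] = 12+4 = 16 → {'z': 9, 'j': 4, 'q': 16}
del 'q' → {'z': 9, 'j': 4}
env['z'] = 9+3 = 12 → {'z': 12, 'j': 4}
env['z'] = 12+1 = 13 → {'z': 13, 'j': 4}
env['e'] = env['z']+4 = 17 → {'z': 13, 'j': 4, 'e': 17}
sum of values = 34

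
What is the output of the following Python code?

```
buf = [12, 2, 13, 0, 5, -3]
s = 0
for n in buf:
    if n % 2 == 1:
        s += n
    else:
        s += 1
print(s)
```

18

n=12: not odd, s = 0+1 = 1
n=2: not odd, s = 1+1 = 2
n=13: odd, s = 2+13 = 15
n=0: not odd, s = 15+1 = 16
n=5: odd, s = 16+5 = 21
n=-3: odd, s = 21+(-3) = 18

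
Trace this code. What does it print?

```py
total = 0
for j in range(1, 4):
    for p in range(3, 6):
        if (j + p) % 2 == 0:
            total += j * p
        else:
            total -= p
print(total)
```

j=1,p=3: even sum, total = 0+3 = 3
j=1,p=4: odd sum, total = 3-4 = -1
j=1,p=5: even sum, total = (-1)+5 = 4
j=2,p=3: odd sum, total = 4-3 = 1
j=2,p=4: even sum, total = 1+8 = 9
j=2,p=5: odd sum, total = 9-5 = 4
j=3,p=3: even sum, total = 4+9 = 13
j=3,p=4: odd sum, total = 13-4 = 9
j=3,p=5: even sum, total = 9+15 = 24

24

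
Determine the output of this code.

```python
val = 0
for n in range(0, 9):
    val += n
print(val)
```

36

n=0: val = 0+0 = 0
n=1: val = 0+1 = 1
n=2: val = 1+2 = 3
n=3: val = 3+3 = 6
n=4: val = 6+4 = 10
n=5: val = 10+5 = 15
n=6: val = 15+6 = 21
n=7: val = 21+7 = 28
n=8: val = 28+8 = 36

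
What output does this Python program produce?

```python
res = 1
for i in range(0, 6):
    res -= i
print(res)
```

-14

i=0: res = 1-0 = 1
i=1: res = 1-1 = 0
i=2: res = 0-2 = -2
i=3: res = (-2)-3 = -5
i=4: res = (-5)-4 = -9
i=5: res = (-9)-5 = -14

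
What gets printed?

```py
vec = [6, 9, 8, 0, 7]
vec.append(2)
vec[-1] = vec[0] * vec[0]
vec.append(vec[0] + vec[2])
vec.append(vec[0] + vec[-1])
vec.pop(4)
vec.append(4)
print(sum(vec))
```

97

append 2 → [6, 9, 8, 0, 7, 2]
vec[-1] = vec[0]*vec[0] = 6*6 = 36 → [6, 9, 8, 0, 7, 36]
append vec[0]+vec[2] = 6+8 = 14 → [6, 9, 8, 0, 7, 36, 14]
append vec[0]+vec[-1] = 6+14 = 20 → [6, 9, 8, 0, 7, 36, 14, 20]
pop(4) removes 7 → [6, 9, 8, 0, 36, 14, 20]
append 4 → [6, 9, 8, 0, 36, 14, 20, 4]
sum = 97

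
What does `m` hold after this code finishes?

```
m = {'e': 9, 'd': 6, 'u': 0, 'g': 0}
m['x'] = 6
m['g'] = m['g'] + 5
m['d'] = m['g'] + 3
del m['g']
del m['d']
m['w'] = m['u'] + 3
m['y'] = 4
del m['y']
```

{'e': 9, 'u': 0, 'x': 6, 'w': 3}

m['x'] = 6 → {'e': 9, 'd': 6, 'u': 0, 'g': 0, 'x': 6}
m['g'] = m['g']+5 = 5 → {'e': 9, 'd': 6, 'u': 0, 'g': 5, 'x': 6}
m['d'] = m['g']+3 = 8 → {'e': 9, 'd': 8, 'u': 0, 'g': 5, 'x': 6}
del 'g' → {'e': 9, 'd': 8, 'u': 0, 'x': 6}
del 'd' → {'e': 9, 'u': 0, 'x': 6}
m['w'] = m['u']+3 = 3 → {'e': 9, 'u': 0, 'x': 6, 'w': 3}
m['y'] = 4 → {'e': 9, 'u': 0, 'x': 6, 'w': 3, 'y': 4}
del 'y' → {'e': 9, 'u': 0, 'x': 6, 'w': 3}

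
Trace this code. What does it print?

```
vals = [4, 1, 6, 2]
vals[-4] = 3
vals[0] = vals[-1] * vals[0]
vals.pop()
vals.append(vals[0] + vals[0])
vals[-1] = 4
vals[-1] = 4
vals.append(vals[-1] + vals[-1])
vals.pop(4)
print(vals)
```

vals[-4] = 3 → [3, 1, 6, 2]
vals[0] = vals[-1]*vals[0] = 2*3 = 6 → [6, 1, 6, 2]
pop() removes 2 → [6, 1, 6]
append vals[0]+vals[0] = 6+6 = 12 → [6, 1, 6, 12]
vals[-1] = 4 → [6, 1, 6, 4]
vals[-1] = 4 → [6, 1, 6, 4]
append vals[-1]+vals[-1] = 4+4 = 8 → [6, 1, 6, 4, 8]
pop(4) removes 8 → [6, 1, 6, 4]

[6, 1, 6, 4]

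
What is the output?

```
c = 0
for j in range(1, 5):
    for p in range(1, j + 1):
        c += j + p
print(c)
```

50

j=1,p=1: c = 0+2 = 2
j=2,p=1: c = 2+3 = 5
j=2,p=2: c = 5+4 = 9
j=3,p=1: c = 9+4 = 13
j=3,p=2: c = 13+5 = 18
j=3,p=3: c = 18+6 = 24
j=4,p=1: c = 24+5 = 29
j=4,p=2: c = 29+6 = 35
j=4,p=3: c = 35+7 = 42
j=4,p=4: c = 42+8 = 50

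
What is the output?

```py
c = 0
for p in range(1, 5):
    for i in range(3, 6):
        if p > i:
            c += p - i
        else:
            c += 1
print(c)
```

12

p=1,i=3: not 1>3, c = 0+1 = 1
p=1,i=4: not 1>4, c = 1+1 = 2
p=1,i=5: not 1>5, c = 2+1 = 3
p=2,i=3: not 2>3, c = 3+1 = 4
p=2,i=4: not 2>4, c = 4+1 = 5
p=2,i=5: not 2>5, c = 5+1 = 6
p=3,i=3: not 3>3, c = 6+1 = 7
p=3,i=4: not 3>4, c = 7+1 = 8
p=3,i=5: not 3>5, c = 8+1 = 9
p=4,i=3: 4>3, c = 9+1 = 10
p=4,i=4: not 4>4, c = 10+1 = 11
p=4,i=5: not 4>5, c = 11+1 = 12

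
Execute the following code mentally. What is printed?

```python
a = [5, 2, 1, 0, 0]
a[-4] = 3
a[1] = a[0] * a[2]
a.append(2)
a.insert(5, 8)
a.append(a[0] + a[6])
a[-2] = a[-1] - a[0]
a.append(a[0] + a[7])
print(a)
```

[5, 5, 1, 0, 0, 8, 2, 7, 12]

a[-4] = 3 → [5, 3, 1, 0, 0]
a[1] = a[0]*a[2] = 5*1 = 5 → [5, 5, 1, 0, 0]
append 2 → [5, 5, 1, 0, 0, 2]
insert 8 at 5 → [5, 5, 1, 0, 0, 8, 2]
append a[0]+a[6] = 5+2 = 7 → [5, 5, 1, 0, 0, 8, 2, 7]
a[-2] = a[-1]-a[0] = 7-5 = 2 → [5, 5, 1, 0, 0, 8, 2, 7]
append a[0]+a[7] = 5+7 = 12 → [5, 5, 1, 0, 0, 8, 2, 7, 12]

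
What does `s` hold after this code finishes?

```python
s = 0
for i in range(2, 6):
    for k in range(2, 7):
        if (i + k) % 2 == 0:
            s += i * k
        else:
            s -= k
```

96

i=2,k=2: even sum, s = 0+4 = 4
i=2,k=3: odd sum, s = 4-3 = 1
i=2,k=4: even sum, s = 1+8 = 9
i=2,k=5: odd sum, s = 9-5 = 4
i=2,k=6: even sum, s = 4+12 = 16
i=3,k=2: odd sum, s = 16-2 = 14
i=3,k=3: even sum, s = 14+9 = 23
i=3,k=4: odd sum, s = 23-4 = 19
i=3,k=5: even sum, s = 19+15 = 34
i=3,k=6: odd sum, s = 34-6 = 28
i=4,k=2: even sum, s = 28+8 = 36
i=4,k=3: odd sum, s = 36-3 = 33
i=4,k=4: even sum, s = 33+16 = 49
i=4,k=5: odd sum, s = 49-5 = 44
i=4,k=6: even sum, s = 44+24 = 68
i=5,k=2: odd sum, s = 68-2 = 66
i=5,k=3: even sum, s = 66+15 = 81
i=5,k=4: odd sum, s = 81-4 = 77
i=5,k=5: even sum, s = 77+25 = 102
i=5,k=6: odd sum, s = 102-6 = 96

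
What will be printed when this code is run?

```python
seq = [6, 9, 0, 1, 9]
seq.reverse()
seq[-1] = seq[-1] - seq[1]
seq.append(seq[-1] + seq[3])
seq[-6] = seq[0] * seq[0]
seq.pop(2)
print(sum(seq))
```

110

reverse → [9, 1, 0, 9, 6]
seq[-1] = seq[-1]-seq[1] = 6-1 = 5 → [9, 1, 0, 9, 5]
append seq[-1]+seq[3] = 5+9 = 14 → [9, 1, 0, 9, 5, 14]
seq[-6] = seq[0]*seq[0] = 9*9 = 81 → [81, 1, 0, 9, 5, 14]
pop(2) removes 0 → [81, 1, 9, 5, 14]
sum = 110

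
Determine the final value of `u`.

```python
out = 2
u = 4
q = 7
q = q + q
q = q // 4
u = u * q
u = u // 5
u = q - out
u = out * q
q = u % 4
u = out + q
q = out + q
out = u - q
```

4

q = 7+7 = 14
q = 14//4 = 3
u = 4*3 = 12
u = 12//5 = 2
u = 3-2 = 1
u = 2*3 = 6
q = 6%4 = 2
u = 2+2 = 4
q = 2+2 = 4
out = 4-4 = 0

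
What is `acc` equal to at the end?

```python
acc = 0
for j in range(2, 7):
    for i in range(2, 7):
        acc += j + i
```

j=2,i=2: acc = 0+4 = 4
j=2,i=3: acc = 4+5 = 9
j=2,i=4: acc = 9+6 = 15
j=2,i=5: acc = 15+7 = 22
j=2,i=6: acc = 22+8 = 30
j=3,i=2: acc = 30+5 = 35
j=3,i=3: acc = 35+6 = 41
j=3,i=4: acc = 41+7 = 48
j=3,i=5: acc = 48+8 = 56
j=3,i=6: acc = 56+9 = 65
j=4,i=2: acc = 65+6 = 71
j=4,i=3: acc = 71+7 = 78
j=4,i=4: acc = 78+8 = 86
j=4,i=5: acc = 86+9 = 95
j=4,i=6: acc = 95+10 = 105
j=5,i=2: acc = 105+7 = 112
j=5,i=3: acc = 112+8 = 120
j=5,i=4: acc = 120+9 = 129
j=5,i=5: acc = 129+10 = 139
j=5,i=6: acc = 139+11 = 150
j=6,i=2: acc = 150+8 = 158
j=6,i=3: acc = 158+9 = 167
j=6,i=4: acc = 167+10 = 177
j=6,i=5: acc = 177+11 = 188
j=6,i=6: acc = 188+12 = 200

200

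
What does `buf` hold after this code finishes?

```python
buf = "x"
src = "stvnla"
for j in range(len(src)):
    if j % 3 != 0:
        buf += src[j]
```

'xtvla'

j=0: skip
j=1: add 't' → 'xt'
j=2: add 'v' → 'xtv'
j=3: skip
j=4: add 'l' → 'xtvl'
j=5: add 'a' → 'xtvla'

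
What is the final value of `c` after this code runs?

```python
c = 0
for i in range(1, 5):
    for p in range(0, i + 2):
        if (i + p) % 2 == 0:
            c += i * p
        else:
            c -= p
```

i=1,p=0: odd sum, c = 0-0 = 0
i=1,p=1: even sum, c = 0+1 = 1
i=1,p=2: odd sum, c = 1-2 = -1
i=2,p=0: even sum, c = (-1)+0 = -1
i=2,p=1: odd sum, c = (-1)-1 = -2
i=2,p=2: even sum, c = (-2)+4 = 2
i=2,p=3: odd sum, c = 2-3 = -1
i=3,p=0: odd sum, c = (-1)-0 = -1
i=3,p=1: even sum, c = (-1)+3 = 2
i=3,p=2: odd sum, c = 2-2 = 0
i=3,p=3: even sum, c = 0+9 = 9
i=3,p=4: odd sum, c = 9-4 = 5
i=4,p=0: even sum, c = 5+0 = 5
i=4,p=1: odd sum, c = 5-1 = 4
i=4,p=2: even sum, c = 4+8 = 12
i=4,p=3: odd sum, c = 12-3 = 9
i=4,p=4: even sum, c = 9+16 = 25
i=4,p=5: odd sum, c = 25-5 = 20

20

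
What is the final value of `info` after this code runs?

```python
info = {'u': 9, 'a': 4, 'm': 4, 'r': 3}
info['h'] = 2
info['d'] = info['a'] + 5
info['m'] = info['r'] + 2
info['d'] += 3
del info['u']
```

info['h'] = 2 → {'u': 9, 'a': 4, 'm': 4, 'r': 3, 'h': 2}
info['d'] = info['a']+5 = 9 → {'u': 9, 'a': 4, 'm': 4, 'r': 3, 'h': 2, 'd': 9}
info['m'] = info['r']+2 = 5 → {'u': 9, 'a': 4, 'm': 5, 'r': 3, 'h': 2, 'd': 9}
info['d'] = 9+3 = 12 → {'u': 9, 'a': 4, 'm': 5, 'r': 3, 'h': 2, 'd': 12}
del 'u' → {'a': 4, 'm': 5, 'r': 3, 'h': 2, 'd': 12}

{'a': 4, 'm': 5, 'r': 3, 'h': 2, 'd': 12}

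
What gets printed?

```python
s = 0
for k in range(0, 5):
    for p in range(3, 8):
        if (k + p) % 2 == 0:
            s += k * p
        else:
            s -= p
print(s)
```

k=0,p=3: odd sum, s = 0-3 = -3
k=0,p=4: even sum, s = (-3)+0 = -3
k=0,p=5: odd sum, s = (-3)-5 = -8
k=0,p=6: even sum, s = (-8)+0 = -8
k=0,p=7: odd sum, s = (-8)-7 = -15
k=1,p=3: even sum, s = (-15)+3 = -12
k=1,p=4: odd sum, s = (-12)-4 = -16
k=1,p=5: even sum, s = (-16)+5 = -11
k=1,p=6: odd sum, s = (-11)-6 = -17
k=1,p=7: even sum, s = (-17)+7 = -10
k=2,p=3: odd sum, s = (-10)-3 = -13
k=2,p=4: even sum, s = (-13)+8 = -5
k=2,p=5: odd sum, s = (-5)-5 = -10
k=2,p=6: even sum, s = (-10)+12 = 2
k=2,p=7: odd sum, s = 2-7 = -5
k=3,p=3: even sum, s = (-5)+9 = 4
k=3,p=4: odd sum, s = 4-4 = 0
k=3,p=5: even sum, s = 0+15 = 15
k=3,p=6: odd sum, s = 15-6 = 9
k=3,p=7: even sum, s = 9+21 = 30
k=4,p=3: odd sum, s = 30-3 = 27
k=4,p=4: even sum, s = 27+16 = 43
k=4,p=5: odd sum, s = 43-5 = 38
k=4,p=6: even sum, s = 38+24 = 62
k=4,p=7: odd sum, s = 62-7 = 55

55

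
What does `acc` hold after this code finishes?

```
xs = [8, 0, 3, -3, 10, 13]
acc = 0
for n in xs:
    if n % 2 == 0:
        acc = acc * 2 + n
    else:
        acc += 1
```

n=8: even, acc = 0*2+8 = 8
n=0: even, acc = 8*2+0 = 16
n=3: not even, acc = 16+1 = 17
n=-3: not even, acc = 17+1 = 18
n=10: even, acc = 18*2+10 = 46
n=13: not even, acc = 46+1 = 47

47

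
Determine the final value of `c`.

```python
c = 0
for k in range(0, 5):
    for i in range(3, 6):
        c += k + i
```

90

k=0,i=3: c = 0+3 = 3
k=0,i=4: c = 3+4 = 7
k=0,i=5: c = 7+5 = 12
k=1,i=3: c = 12+4 = 16
k=1,i=4: c = 16+5 = 21
k=1,i=5: c = 21+6 = 27
k=2,i=3: c = 27+5 = 32
k=2,i=4: c = 32+6 = 38
k=2,i=5: c = 38+7 = 45
k=3,i=3: c = 45+6 = 51
k=3,i=4: c = 51+7 = 58
k=3,i=5: c = 58+8 = 66
k=4,i=3: c = 66+7 = 73
k=4,i=4: c = 73+8 = 81
k=4,i=5: c = 81+9 = 90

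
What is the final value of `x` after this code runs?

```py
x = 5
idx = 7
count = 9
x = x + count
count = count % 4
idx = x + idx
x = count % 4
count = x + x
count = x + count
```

1

x = 5+9 = 14
count = 9%4 = 1
idx = 14+7 = 21
x = 1%4 = 1
count = 1+1 = 2
count = 1+2 = 3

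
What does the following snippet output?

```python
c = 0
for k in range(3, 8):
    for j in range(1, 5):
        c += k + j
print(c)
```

150

k=3,j=1: c = 0+4 = 4
k=3,j=2: c = 4+5 = 9
k=3,j=3: c = 9+6 = 15
k=3,j=4: c = 15+7 = 22
k=4,j=1: c = 22+5 = 27
k=4,j=2: c = 27+6 = 33
k=4,j=3: c = 33+7 = 40
k=4,j=4: c = 40+8 = 48
k=5,j=1: c = 48+6 = 54
k=5,j=2: c = 54+7 = 61
k=5,j=3: c = 61+8 = 69
k=5,j=4: c = 69+9 = 78
k=6,j=1: c = 78+7 = 85
k=6,j=2: c = 85+8 = 93
k=6,j=3: c = 93+9 = 102
k=6,j=4: c = 102+10 = 112
k=7,j=1: c = 112+8 = 120
k=7,j=2: c = 120+9 = 129
k=7,j=3: c = 129+10 = 139
k=7,j=4: c = 139+11 = 150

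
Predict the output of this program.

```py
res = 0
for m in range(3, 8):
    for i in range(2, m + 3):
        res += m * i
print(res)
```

775

m=3,i=2: res = 0+6 = 6
m=3,i=3: res = 6+9 = 15
m=3,i=4: res = 15+12 = 27
m=3,i=5: res = 27+15 = 42
m=4,i=2: res = 42+8 = 50
m=4,i=3: res = 50+12 = 62
m=4,i=4: res = 62+16 = 78
m=4,i=5: res = 78+20 = 98
m=4,i=6: res = 98+24 = 122
m=5,i=2: res = 122+10 = 132
m=5,i=3: res = 132+15 = 147
m=5,i=4: res = 147+20 = 167
m=5,i=5: res = 167+25 = 192
m=5,i=6: res = 192+30 = 222
m=5,i=7: res = 222+35 = 257
m=6,i=2: res = 257+12 = 269
m=6,i=3: res = 269+18 = 287
m=6,i=4: res = 287+24 = 311
m=6,i=5: res = 311+30 = 341
m=6,i=6: res = 341+36 = 377
m=6,i=7: res = 377+42 = 419
m=6,i=8: res = 419+48 = 467
m=7,i=2: res = 467+14 = 481
m=7,i=3: res = 481+21 = 502
m=7,i=4: res = 502+28 = 530
m=7,i=5: res = 530+35 = 565
m=7,i=6: res = 565+42 = 607
m=7,i=7: res = 607+49 = 656
m=7,i=8: res = 656+56 = 712
m=7,i=9: res = 712+63 = 775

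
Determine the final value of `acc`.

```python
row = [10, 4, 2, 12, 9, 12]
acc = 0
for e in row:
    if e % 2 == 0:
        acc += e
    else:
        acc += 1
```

41

e=10: even, acc = 0+10 = 10
e=4: even, acc = 10+4 = 14
e=2: even, acc = 14+2 = 16
e=12: even, acc = 16+12 = 28
e=9: not even, acc = 28+1 = 29
e=12: even, acc = 29+12 = 41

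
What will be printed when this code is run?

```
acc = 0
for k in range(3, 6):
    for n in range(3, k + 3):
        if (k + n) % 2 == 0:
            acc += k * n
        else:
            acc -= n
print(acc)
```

117

k=3,n=3: even sum, acc = 0+9 = 9
k=3,n=4: odd sum, acc = 9-4 = 5
k=3,n=5: even sum, acc = 5+15 = 20
k=4,n=3: odd sum, acc = 20-3 = 17
k=4,n=4: even sum, acc = 17+16 = 33
k=4,n=5: odd sum, acc = 33-5 = 28
k=4,n=6: even sum, acc = 28+24 = 52
k=5,n=3: even sum, acc = 52+15 = 67
k=5,n=4: odd sum, acc = 67-4 = 63
k=5,n=5: even sum, acc = 63+25 = 88
k=5,n=6: odd sum, acc = 88-6 = 82
k=5,n=7: even sum, acc = 82+35 = 117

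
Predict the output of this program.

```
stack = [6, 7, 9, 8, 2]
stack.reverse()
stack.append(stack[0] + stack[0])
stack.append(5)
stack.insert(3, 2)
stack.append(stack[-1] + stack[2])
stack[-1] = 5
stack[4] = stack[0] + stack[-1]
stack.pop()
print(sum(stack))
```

43

reverse → [2, 8, 9, 7, 6]
append stack[0]+stack[0] = 2+2 = 4 → [2, 8, 9, 7, 6, 4]
append 5 → [2, 8, 9, 7, 6, 4, 5]
insert 2 at 3 → [2, 8, 9, 2, 7, 6, 4, 5]
append stack[-1]+stack[2] = 5+9 = 14 → [2, 8, 9, 2, 7, 6, 4, 5, 14]
stack[-1] = 5 → [2, 8, 9, 2, 7, 6, 4, 5, 5]
stack[4] = stack[0]+stack[-1] = 2+5 = 7 → [2, 8, 9, 2, 7, 6, 4, 5, 5]
pop() removes 5 → [2, 8, 9, 2, 7, 6, 4, 5]
sum = 43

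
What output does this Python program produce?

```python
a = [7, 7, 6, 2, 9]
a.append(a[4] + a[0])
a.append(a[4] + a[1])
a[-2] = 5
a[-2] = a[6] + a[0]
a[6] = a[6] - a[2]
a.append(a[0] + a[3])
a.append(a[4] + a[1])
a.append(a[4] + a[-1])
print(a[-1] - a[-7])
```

append a[4]+a[0] = 9+7 = 16 → [7, 7, 6, 2, 9, 16]
append a[4]+a[1] = 9+7 = 16 → [7, 7, 6, 2, 9, 16, 16]
a[-2] = 5 → [7, 7, 6, 2, 9, 5, 16]
a[-2] = a[6]+a[0] = 16+7 = 23 → [7, 7, 6, 2, 9, 23, 16]
a[6] = a[6]-a[2] = 16-6 = 10 → [7, 7, 6, 2, 9, 23, 10]
append a[0]+a[3] = 7+2 = 9 → [7, 7, 6, 2, 9, 23, 10, 9]
append a[4]+a[1] = 9+7 = 16 → [7, 7, 6, 2, 9, 23, 10, 9, 16]
append a[4]+a[-1] = 9+16 = 25 → [7, 7, 6, 2, 9, 23, 10, 9, 16, 25]
a[-1]-a[-7] = 25-2 = 23

23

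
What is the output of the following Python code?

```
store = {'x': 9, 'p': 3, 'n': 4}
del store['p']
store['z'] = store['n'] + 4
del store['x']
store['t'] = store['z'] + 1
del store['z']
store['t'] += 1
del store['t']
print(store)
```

{'n': 4}

del 'p' → {'x': 9, 'n': 4}
store['z'] = store['n']+4 = 8 → {'x': 9, 'n': 4, 'z': 8}
del 'x' → {'n': 4, 'z': 8}
store['t'] = store['z']+1 = 9 → {'n': 4, 'z': 8, 't': 9}
del 'z' → {'n': 4, 't': 9}
store['t'] = 9+1 = 10 → {'n': 4, 't': 10}
del 't' → {'n': 4}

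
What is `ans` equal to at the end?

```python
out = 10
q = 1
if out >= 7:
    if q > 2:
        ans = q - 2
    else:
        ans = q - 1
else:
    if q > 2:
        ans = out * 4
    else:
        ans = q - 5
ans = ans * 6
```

0

out=10, q=1
out >= 7 is True; q > 2 is False
→ ans = q - 1 = 0
ans = 0*6 = 0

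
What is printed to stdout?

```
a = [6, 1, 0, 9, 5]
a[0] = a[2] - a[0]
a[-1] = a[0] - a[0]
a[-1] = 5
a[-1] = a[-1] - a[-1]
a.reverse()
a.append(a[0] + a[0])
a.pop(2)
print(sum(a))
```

a[0] = a[2]-a[0] = 0-6 = -6 → [-6, 1, 0, 9, 5]
a[-1] = a[0]-a[0] = (-6)-(-6) = 0 → [-6, 1, 0, 9, 0]
a[-1] = 5 → [-6, 1, 0, 9, 5]
a[-1] = a[-1]-a[-1] = 5-5 = 0 → [-6, 1, 0, 9, 0]
reverse → [0, 9, 0, 1, -6]
append a[0]+a[0] = 0+0 = 0 → [0, 9, 0, 1, -6, 0]
pop(2) removes 0 → [0, 9, 1, -6, 0]
sum = 4

4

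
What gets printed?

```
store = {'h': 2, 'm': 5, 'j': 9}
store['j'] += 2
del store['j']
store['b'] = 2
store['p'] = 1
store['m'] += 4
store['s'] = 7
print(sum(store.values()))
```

21

store['j'] = 9+2 = 11 → {'h': 2, 'm': 5, 'j': 11}
del 'j' → {'h': 2, 'm': 5}
store['b'] = 2 → {'h': 2, 'm': 5, 'b': 2}
store['p'] = 1 → {'h': 2, 'm': 5, 'b': 2, 'p': 1}
store['m'] = 5+4 = 9 → {'h': 2, 'm': 9, 'b': 2, 'p': 1}
store['s'] = 7 → {'h': 2, 'm': 9, 'b': 2, 'p': 1, 's': 7}
sum of values = 21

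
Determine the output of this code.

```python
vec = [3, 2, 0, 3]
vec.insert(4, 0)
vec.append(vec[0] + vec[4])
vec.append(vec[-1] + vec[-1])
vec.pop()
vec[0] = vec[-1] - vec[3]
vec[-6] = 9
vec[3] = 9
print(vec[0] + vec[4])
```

9

insert 0 at 4 → [3, 2, 0, 3, 0]
append vec[0]+vec[4] = 3+0 = 3 → [3, 2, 0, 3, 0, 3]
append vec[-1]+vec[-1] = 3+3 = 6 → [3, 2, 0, 3, 0, 3, 6]
pop() removes 6 → [3, 2, 0, 3, 0, 3]
vec[0] = vec[-1]-vec[3] = 3-3 = 0 → [0, 2, 0, 3, 0, 3]
vec[-6] = 9 → [9, 2, 0, 3, 0, 3]
vec[3] = 9 → [9, 2, 0, 9, 0, 3]
vec[0]+vec[4] = 9+0 = 9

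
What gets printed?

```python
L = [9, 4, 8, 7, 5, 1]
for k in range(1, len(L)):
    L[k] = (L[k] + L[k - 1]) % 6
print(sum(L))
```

24

k=1: L[1] = (4+9)%6 = 1 → [9, 1, 8, 7, 5, 1]
k=2: L[2] = (8+1)%6 = 3 → [9, 1, 3, 7, 5, 1]
k=3: L[3] = (7+3)%6 = 4 → [9, 1, 3, 4, 5, 1]
k=4: L[4] = (5+4)%6 = 3 → [9, 1, 3, 4, 3, 1]
k=5: L[5] = (1+3)%6 = 4 → [9, 1, 3, 4, 3, 4]
sum = 24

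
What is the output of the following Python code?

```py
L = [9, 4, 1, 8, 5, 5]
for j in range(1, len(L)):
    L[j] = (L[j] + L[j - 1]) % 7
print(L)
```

[9, 6, 0, 1, 6, 4]

j=1: L[1] = (4+9)%7 = 6 → [9, 6, 1, 8, 5, 5]
j=2: L[2] = (1+6)%7 = 0 → [9, 6, 0, 8, 5, 5]
j=3: L[3] = (8+0)%7 = 1 → [9, 6, 0, 1, 5, 5]
j=4: L[4] = (5+1)%7 = 6 → [9, 6, 0, 1, 6, 5]
j=5: L[5] = (5+6)%7 = 4 → [9, 6, 0, 1, 6, 4]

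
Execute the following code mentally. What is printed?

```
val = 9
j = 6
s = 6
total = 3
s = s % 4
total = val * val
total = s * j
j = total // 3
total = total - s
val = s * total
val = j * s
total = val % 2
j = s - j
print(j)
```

-2

s = 6%4 = 2
total = 9*9 = 81
total = 2*6 = 12
j = 12//3 = 4
total = 12-2 = 10
val = 2*10 = 20
val = 4*2 = 8
total = 8%2 = 0
j = 2-4 = -2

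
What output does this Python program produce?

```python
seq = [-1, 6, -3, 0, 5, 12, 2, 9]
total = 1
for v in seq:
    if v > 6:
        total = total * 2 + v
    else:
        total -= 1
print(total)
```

v=-1: not >6, total = 1-1 = 0
v=6: not >6, total = 0-1 = -1
v=-3: not >6, total = (-1)-1 = -2
v=0: not >6, total = (-2)-1 = -3
v=5: not >6, total = (-3)-1 = -4
v=12: >6, total = (-4)*2+12 = 4
v=2: not >6, total = 4-1 = 3
v=9: >6, total = 3*2+9 = 15

15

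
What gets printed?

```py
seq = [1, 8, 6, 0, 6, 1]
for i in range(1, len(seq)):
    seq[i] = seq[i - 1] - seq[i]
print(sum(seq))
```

-71

i=1: seq[1] = 1-8 = -7 → [1, -7, 6, 0, 6, 1]
i=2: seq[2] = (-7)-6 = -13 → [1, -7, -13, 0, 6, 1]
i=3: seq[3] = (-13)-0 = -13 → [1, -7, -13, -13, 6, 1]
i=4: seq[4] = (-13)-6 = -19 → [1, -7, -13, -13, -19, 1]
i=5: seq[5] = (-19)-1 = -20 → [1, -7, -13, -13, -19, -20]
sum = -71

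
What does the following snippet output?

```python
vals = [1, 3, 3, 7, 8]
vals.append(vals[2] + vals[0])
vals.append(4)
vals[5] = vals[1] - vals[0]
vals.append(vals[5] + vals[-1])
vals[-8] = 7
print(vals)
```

append vals[2]+vals[0] = 3+1 = 4 → [1, 3, 3, 7, 8, 4]
append 4 → [1, 3, 3, 7, 8, 4, 4]
vals[5] = vals[1]-vals[0] = 3-1 = 2 → [1, 3, 3, 7, 8, 2, 4]
append vals[5]+vals[-1] = 2+4 = 6 → [1, 3, 3, 7, 8, 2, 4, 6]
vals[-8] = 7 → [7, 3, 3, 7, 8, 2, 4, 6]

[7, 3, 3, 7, 8, 2, 4, 6]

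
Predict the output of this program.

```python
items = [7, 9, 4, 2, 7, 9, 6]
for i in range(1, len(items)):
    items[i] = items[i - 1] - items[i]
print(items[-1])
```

i=1: items[1] = 7-9 = -2 → [7, -2, 4, 2, 7, 9, 6]
i=2: items[2] = (-2)-4 = -6 → [7, -2, -6, 2, 7, 9, 6]
i=3: items[3] = (-6)-2 = -8 → [7, -2, -6, -8, 7, 9, 6]
i=4: items[4] = (-8)-7 = -15 → [7, -2, -6, -8, -15, 9, 6]
i=5: items[5] = (-15)-9 = -24 → [7, -2, -6, -8, -15, -24, 6]
i=6: items[6] = (-24)-6 = -30 → [7, -2, -6, -8, -15, -24, -30]

-30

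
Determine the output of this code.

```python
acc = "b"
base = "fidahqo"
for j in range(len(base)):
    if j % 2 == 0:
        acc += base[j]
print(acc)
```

j=0: add 'f' → 'bf'
j=1: skip
j=2: add 'd' → 'bfd'
j=3: skip
j=4: add 'h' → 'bfdh'
j=5: skip
j=6: add 'o' → 'bfdho'

bfdho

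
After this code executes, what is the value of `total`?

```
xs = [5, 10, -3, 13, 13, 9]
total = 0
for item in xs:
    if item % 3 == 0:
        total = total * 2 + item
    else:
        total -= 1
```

item=5: not %3==0, total = 0-1 = -1
item=10: not %3==0, total = (-1)-1 = -2
item=-3: %3==0, total = (-2)*2+(-3) = -7
item=13: not %3==0, total = (-7)-1 = -8
item=13: not %3==0, total = (-8)-1 = -9
item=9: %3==0, total = (-9)*2+9 = -9

-9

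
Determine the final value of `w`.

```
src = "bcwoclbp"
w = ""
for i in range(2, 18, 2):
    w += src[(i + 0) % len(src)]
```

'wcbbwcbb'

i=2: add src[2]='w' → 'w'
i=4: add src[4]='c' → 'wc'
i=6: add src[6]='b' → 'wcb'
i=8: add src[0]='b' → 'wcbb'
i=10: add src[2]='w' → 'wcbbw'
i=12: add src[4]='c' → 'wcbbwc'
i=14: add src[6]='b' → 'wcbbwcb'
i=16: add src[0]='b' → 'wcbbwcbb'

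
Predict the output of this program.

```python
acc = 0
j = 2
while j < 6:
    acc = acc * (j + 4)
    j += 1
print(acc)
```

j=2: acc = 0*6 = 0
j=3: acc = 0*7 = 0
j=4: acc = 0*8 = 0
j=5: acc = 0*9 = 0

0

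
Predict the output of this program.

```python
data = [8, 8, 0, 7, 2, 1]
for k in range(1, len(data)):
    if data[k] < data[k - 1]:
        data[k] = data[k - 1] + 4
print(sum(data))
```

88

k=1: 8>=8, unchanged → [8, 8, 0, 7, 2, 1]
k=2: 0<8, data[2] = 8+4 = 12 → [8, 8, 12, 7, 2, 1]
k=3: 7<12, data[3] = 12+4 = 16 → [8, 8, 12, 16, 2, 1]
k=4: 2<16, data[4] = 16+4 = 20 → [8, 8, 12, 16, 20, 1]
k=5: 1<20, data[5] = 20+4 = 24 → [8, 8, 12, 16, 20, 24]
sum = 88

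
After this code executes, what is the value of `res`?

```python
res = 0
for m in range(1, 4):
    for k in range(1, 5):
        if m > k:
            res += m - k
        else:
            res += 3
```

m=1,k=1: not 1>1, res = 0+3 = 3
m=1,k=2: not 1>2, res = 3+3 = 6
m=1,k=3: not 1>3, res = 6+3 = 9
m=1,k=4: not 1>4, res = 9+3 = 12
m=2,k=1: 2>1, res = 12+1 = 13
m=2,k=2: not 2>2, res = 13+3 = 16
m=2,k=3: not 2>3, res = 16+3 = 19
m=2,k=4: not 2>4, res = 19+3 = 22
m=3,k=1: 3>1, res = 22+2 = 24
m=3,k=2: 3>2, res = 24+1 = 25
m=3,k=3: not 3>3, res = 25+3 = 28
m=3,k=4: not 3>4, res = 28+3 = 31

31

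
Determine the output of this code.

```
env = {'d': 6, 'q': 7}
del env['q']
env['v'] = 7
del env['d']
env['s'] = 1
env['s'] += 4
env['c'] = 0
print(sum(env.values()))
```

12

del 'q' → {'d': 6}
env['v'] = 7 → {'d': 6, 'v': 7}
del 'd' → {'v': 7}
env['s'] = 1 → {'v': 7, 's': 1}
env['s'] = 1+4 = 5 → {'v': 7, 's': 5}
env['c'] = 0 → {'v': 7, 's': 5, 'c': 0}
sum of values = 12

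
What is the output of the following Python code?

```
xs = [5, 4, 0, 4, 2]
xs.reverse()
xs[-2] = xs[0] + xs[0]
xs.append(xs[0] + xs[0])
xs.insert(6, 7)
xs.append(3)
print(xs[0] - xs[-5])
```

reverse → [2, 4, 0, 4, 5]
xs[-2] = xs[0]+xs[0] = 2+2 = 4 → [2, 4, 0, 4, 5]
append xs[0]+xs[0] = 2+2 = 4 → [2, 4, 0, 4, 5, 4]
insert 7 at 6 → [2, 4, 0, 4, 5, 4, 7]
append 3 → [2, 4, 0, 4, 5, 4, 7, 3]
xs[0]-xs[-5] = 2-4 = -2

-2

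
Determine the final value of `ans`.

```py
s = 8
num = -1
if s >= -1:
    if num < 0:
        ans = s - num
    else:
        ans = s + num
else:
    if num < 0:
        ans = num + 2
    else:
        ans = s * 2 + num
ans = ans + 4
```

s=8, num=-1
s >= -1 is True; num < 0 is True
→ ans = s - num = 9
ans = 9+4 = 13

13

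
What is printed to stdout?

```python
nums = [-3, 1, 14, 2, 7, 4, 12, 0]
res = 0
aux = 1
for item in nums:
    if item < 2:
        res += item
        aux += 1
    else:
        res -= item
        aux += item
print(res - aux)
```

item=-3: <2, res = 0+(-3) = -3; aux=2
item=1: <2, res = (-3)+1 = -2; aux=3
item=14: not <2, res = (-2)-14 = -16; aux=17
item=2: not <2, res = (-16)-2 = -18; aux=19
item=7: not <2, res = (-18)-7 = -25; aux=26
item=4: not <2, res = (-25)-4 = -29; aux=30
item=12: not <2, res = (-29)-12 = -41; aux=42
item=0: <2, res = (-41)+0 = -41; aux=43
res-aux = (-41)-43 = -84

-84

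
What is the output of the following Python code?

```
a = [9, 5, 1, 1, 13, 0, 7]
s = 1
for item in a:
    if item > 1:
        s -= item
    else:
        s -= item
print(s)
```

-35

item=9: >1, s = 1-9 = -8
item=5: >1, s = (-8)-5 = -13
item=1: not >1, s = (-13)-1 = -14
item=1: not >1, s = (-14)-1 = -15
item=13: >1, s = (-15)-13 = -28
item=0: not >1, s = (-28)-0 = -28
item=7: >1, s = (-28)-7 = -35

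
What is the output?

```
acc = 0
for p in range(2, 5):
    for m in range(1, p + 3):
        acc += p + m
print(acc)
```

93

p=2,m=1: acc = 0+3 = 3
p=2,m=2: acc = 3+4 = 7
p=2,m=3: acc = 7+5 = 12
p=2,m=4: acc = 12+6 = 18
p=3,m=1: acc = 18+4 = 22
p=3,m=2: acc = 22+5 = 27
p=3,m=3: acc = 27+6 = 33
p=3,m=4: acc = 33+7 = 40
p=3,m=5: acc = 40+8 = 48
p=4,m=1: acc = 48+5 = 53
p=4,m=2: acc = 53+6 = 59
p=4,m=3: acc = 59+7 = 66
p=4,m=4: acc = 66+8 = 74
p=4,m=5: acc = 74+9 = 83
p=4,m=6: acc = 83+10 = 93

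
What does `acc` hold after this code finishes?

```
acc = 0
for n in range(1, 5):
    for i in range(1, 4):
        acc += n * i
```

60

n=1,i=1: acc = 0+1 = 1
n=1,i=2: acc = 1+2 = 3
n=1,i=3: acc = 3+3 = 6
n=2,i=1: acc = 6+2 = 8
n=2,i=2: acc = 8+4 = 12
n=2,i=3: acc = 12+6 = 18
n=3,i=1: acc = 18+3 = 21
n=3,i=2: acc = 21+6 = 27
n=3,i=3: acc = 27+9 = 36
n=4,i=1: acc = 36+4 = 40
n=4,i=2: acc = 40+8 = 48
n=4,i=3: acc = 48+12 = 60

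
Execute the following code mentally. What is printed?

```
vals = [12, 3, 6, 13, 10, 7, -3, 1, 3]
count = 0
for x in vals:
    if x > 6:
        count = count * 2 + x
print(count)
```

x=12: >6, count = 0*2+12 = 12
x=3: not >6
x=6: not >6
x=13: >6, count = 12*2+13 = 37
x=10: >6, count = 37*2+10 = 84
x=7: >6, count = 84*2+7 = 175
x=-3: not >6
x=1: not >6
x=3: not >6

175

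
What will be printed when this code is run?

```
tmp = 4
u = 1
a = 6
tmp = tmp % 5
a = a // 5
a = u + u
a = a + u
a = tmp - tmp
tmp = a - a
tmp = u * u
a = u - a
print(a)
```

1

tmp = 4%5 = 4
a = 6//5 = 1
a = 1+1 = 2
a = 2+1 = 3
a = 4-4 = 0
tmp = 0-0 = 0
tmp = 1*1 = 1
a = 1-0 = 1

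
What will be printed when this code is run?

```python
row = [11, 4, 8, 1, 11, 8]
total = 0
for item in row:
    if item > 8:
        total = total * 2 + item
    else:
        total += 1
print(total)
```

40

item=11: >8, total = 0*2+11 = 11
item=4: not >8, total = 11+1 = 12
item=8: not >8, total = 12+1 = 13
item=1: not >8, total = 13+1 = 14
item=11: >8, total = 14*2+11 = 39
item=8: not >8, total = 39+1 = 40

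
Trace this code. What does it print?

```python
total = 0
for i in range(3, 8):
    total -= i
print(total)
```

-25

i=3: total = 0-3 = -3
i=4: total = (-3)-4 = -7
i=5: total = (-7)-5 = -12
i=6: total = (-12)-6 = -18
i=7: total = (-18)-7 = -25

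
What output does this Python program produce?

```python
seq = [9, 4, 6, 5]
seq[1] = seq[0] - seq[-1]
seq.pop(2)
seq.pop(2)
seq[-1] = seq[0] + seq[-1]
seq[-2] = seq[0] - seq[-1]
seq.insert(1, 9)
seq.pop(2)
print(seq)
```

seq[1] = seq[0]-seq[-1] = 9-5 = 4 → [9, 4, 6, 5]
pop(2) removes 6 → [9, 4, 5]
pop(2) removes 5 → [9, 4]
seq[-1] = seq[0]+seq[-1] = 9+4 = 13 → [9, 13]
seq[-2] = seq[0]-seq[-1] = 9-13 = -4 → [-4, 13]
insert 9 at 1 → [-4, 9, 13]
pop(2) removes 13 → [-4, 9]

[-4, 9]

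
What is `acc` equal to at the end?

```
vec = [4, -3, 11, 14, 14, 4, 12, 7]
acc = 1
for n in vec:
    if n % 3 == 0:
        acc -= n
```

-8

n=4: not %3==0
n=-3: %3==0, acc = 1-(-3) = 4
n=11: not %3==0
n=14: not %3==0
n=14: not %3==0
n=4: not %3==0
n=12: %3==0, acc = 4-12 = -8
n=7: not %3==0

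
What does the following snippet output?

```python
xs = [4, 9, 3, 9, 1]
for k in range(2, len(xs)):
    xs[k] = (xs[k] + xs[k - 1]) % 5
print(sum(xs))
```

k=2: xs[2] = (3+9)%5 = 2 → [4, 9, 2, 9, 1]
k=3: xs[3] = (9+2)%5 = 1 → [4, 9, 2, 1, 1]
k=4: xs[4] = (1+1)%5 = 2 → [4, 9, 2, 1, 2]
sum = 18

18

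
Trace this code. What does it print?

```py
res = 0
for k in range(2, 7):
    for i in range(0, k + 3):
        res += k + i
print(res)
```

k=2,i=0: res = 0+2 = 2
k=2,i=1: res = 2+3 = 5
k=2,i=2: res = 5+4 = 9
k=2,i=3: res = 9+5 = 14
k=2,i=4: res = 14+6 = 20
k=3,i=0: res = 20+3 = 23
k=3,i=1: res = 23+4 = 27
k=3,i=2: res = 27+5 = 32
k=3,i=3: res = 32+6 = 38
k=3,i=4: res = 38+7 = 45
k=3,i=5: res = 45+8 = 53
k=4,i=0: res = 53+4 = 57
k=4,i=1: res = 57+5 = 62
k=4,i=2: res = 62+6 = 68
k=4,i=3: res = 68+7 = 75
k=4,i=4: res = 75+8 = 83
k=4,i=5: res = 83+9 = 92
k=4,i=6: res = 92+10 = 102
k=5,i=0: res = 102+5 = 107
k=5,i=1: res = 107+6 = 113
k=5,i=2: res = 113+7 = 120
k=5,i=3: res = 120+8 = 128
k=5,i=4: res = 128+9 = 137
k=5,i=5: res = 137+10 = 147
k=5,i=6: res = 147+11 = 158
k=5,i=7: res = 158+12 = 170
k=6,i=0: res = 170+6 = 176
k=6,i=1: res = 176+7 = 183
k=6,i=2: res = 183+8 = 191
k=6,i=3: res = 191+9 = 200
k=6,i=4: res = 200+10 = 210
k=6,i=5: res = 210+11 = 221
k=6,i=6: res = 221+12 = 233
k=6,i=7: res = 233+13 = 246
k=6,i=8: res = 246+14 = 260

260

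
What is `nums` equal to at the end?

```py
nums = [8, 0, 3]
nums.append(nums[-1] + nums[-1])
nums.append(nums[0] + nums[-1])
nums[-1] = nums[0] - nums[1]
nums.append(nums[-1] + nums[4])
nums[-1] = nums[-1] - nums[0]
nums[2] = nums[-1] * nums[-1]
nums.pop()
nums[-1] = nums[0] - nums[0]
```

append nums[-1]+nums[-1] = 3+3 = 6 → [8, 0, 3, 6]
append nums[0]+nums[-1] = 8+6 = 14 → [8, 0, 3, 6, 14]
nums[-1] = nums[0]-nums[1] = 8-0 = 8 → [8, 0, 3, 6, 8]
append nums[-1]+nums[4] = 8+8 = 16 → [8, 0, 3, 6, 8, 16]
nums[-1] = nums[-1]-nums[0] = 16-8 = 8 → [8, 0, 3, 6, 8, 8]
nums[2] = nums[-1]*nums[-1] = 8*8 = 64 → [8, 0, 64, 6, 8, 8]
pop() removes 8 → [8, 0, 64, 6, 8]
nums[-1] = nums[0]-nums[0] = 8-8 = 0 → [8, 0, 64, 6, 0]

[8, 0, 64, 6, 0]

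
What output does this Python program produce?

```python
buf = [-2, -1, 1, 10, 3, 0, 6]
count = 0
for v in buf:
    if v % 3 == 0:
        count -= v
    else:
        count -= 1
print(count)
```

v=-2: not %3==0, count = 0-1 = -1
v=-1: not %3==0, count = (-1)-1 = -2
v=1: not %3==0, count = (-2)-1 = -3
v=10: not %3==0, count = (-3)-1 = -4
v=3: %3==0, count = (-4)-3 = -7
v=0: %3==0, count = (-7)-0 = -7
v=6: %3==0, count = (-7)-6 = -13

-13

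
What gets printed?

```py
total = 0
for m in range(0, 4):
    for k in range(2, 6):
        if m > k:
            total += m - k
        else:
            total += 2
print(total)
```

31

m=0,k=2: not 0>2, total = 0+2 = 2
m=0,k=3: not 0>3, total = 2+2 = 4
m=0,k=4: not 0>4, total = 4+2 = 6
m=0,k=5: not 0>5, total = 6+2 = 8
m=1,k=2: not 1>2, total = 8+2 = 10
m=1,k=3: not 1>3, total = 10+2 = 12
m=1,k=4: not 1>4, total = 12+2 = 14
m=1,k=5: not 1>5, total = 14+2 = 16
m=2,k=2: not 2>2, total = 16+2 = 18
m=2,k=3: not 2>3, total = 18+2 = 20
m=2,k=4: not 2>4, total = 20+2 = 22
m=2,k=5: not 2>5, total = 22+2 = 24
m=3,k=2: 3>2, total = 24+1 = 25
m=3,k=3: not 3>3, total = 25+2 = 27
m=3,k=4: not 3>4, total = 27+2 = 29
m=3,k=5: not 3>5, total = 29+2 = 31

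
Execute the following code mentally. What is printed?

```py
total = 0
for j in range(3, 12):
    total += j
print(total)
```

63

j=3: total = 0+3 = 3
j=4: total = 3+4 = 7
j=5: total = 7+5 = 12
j=6: total = 12+6 = 18
j=7: total = 18+7 = 25
j=8: total = 25+8 = 33
j=9: total = 33+9 = 42
j=10: total = 42+10 = 52
j=11: total = 52+11 = 63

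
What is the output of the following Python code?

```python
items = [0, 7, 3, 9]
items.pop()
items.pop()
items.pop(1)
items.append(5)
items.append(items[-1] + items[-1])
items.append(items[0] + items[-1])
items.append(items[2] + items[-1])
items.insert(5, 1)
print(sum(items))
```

46

pop() removes 9 → [0, 7, 3]
pop() removes 3 → [0, 7]
pop(1) removes 7 → [0]
append 5 → [0, 5]
append items[-1]+items[-1] = 5+5 = 10 → [0, 5, 10]
append items[0]+items[-1] = 0+10 = 10 → [0, 5, 10, 10]
append items[2]+items[-1] = 10+10 = 20 → [0, 5, 10, 10, 20]
insert 1 at 5 → [0, 5, 10, 10, 20, 1]
sum = 46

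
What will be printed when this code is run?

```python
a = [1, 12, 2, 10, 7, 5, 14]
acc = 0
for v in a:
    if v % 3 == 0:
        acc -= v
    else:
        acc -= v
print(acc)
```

v=1: not %3==0, acc = 0-1 = -1
v=12: %3==0, acc = (-1)-12 = -13
v=2: not %3==0, acc = (-13)-2 = -15
v=10: not %3==0, acc = (-15)-10 = -25
v=7: not %3==0, acc = (-25)-7 = -32
v=5: not %3==0, acc = (-32)-5 = -37
v=14: not %3==0, acc = (-37)-14 = -51

-51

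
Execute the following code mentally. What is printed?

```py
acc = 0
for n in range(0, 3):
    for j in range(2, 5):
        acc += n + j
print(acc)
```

36

n=0,j=2: acc = 0+2 = 2
n=0,j=3: acc = 2+3 = 5
n=0,j=4: acc = 5+4 = 9
n=1,j=2: acc = 9+3 = 12
n=1,j=3: acc = 12+4 = 16
n=1,j=4: acc = 16+5 = 21
n=2,j=2: acc = 21+4 = 25
n=2,j=3: acc = 25+5 = 30
n=2,j=4: acc = 30+6 = 36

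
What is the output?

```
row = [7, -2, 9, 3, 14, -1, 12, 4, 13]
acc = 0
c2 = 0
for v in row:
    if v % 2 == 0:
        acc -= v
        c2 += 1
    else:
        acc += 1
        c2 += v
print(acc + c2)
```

v=7: not even, acc = 0+1 = 1; c2=7
v=-2: even, acc = 1-(-2) = 3; c2=8
v=9: not even, acc = 3+1 = 4; c2=17
v=3: not even, acc = 4+1 = 5; c2=20
v=14: even, acc = 5-14 = -9; c2=21
v=-1: not even, acc = (-9)+1 = -8; c2=20
v=12: even, acc = (-8)-12 = -20; c2=21
v=4: even, acc = (-20)-4 = -24; c2=22
v=13: not even, acc = (-24)+1 = -23; c2=35
acc+c2 = (-23)+35 = 12

12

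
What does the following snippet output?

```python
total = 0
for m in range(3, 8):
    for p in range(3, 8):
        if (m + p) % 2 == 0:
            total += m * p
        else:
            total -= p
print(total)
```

m=3,p=3: even sum, total = 0+9 = 9
m=3,p=4: odd sum, total = 9-4 = 5
m=3,p=5: even sum, total = 5+15 = 20
m=3,p=6: odd sum, total = 20-6 = 14
m=3,p=7: even sum, total = 14+21 = 35
m=4,p=3: odd sum, total = 35-3 = 32
m=4,p=4: even sum, total = 32+16 = 48
m=4,p=5: odd sum, total = 48-5 = 43
m=4,p=6: even sum, total = 43+24 = 67
m=4,p=7: odd sum, total = 67-7 = 60
m=5,p=3: even sum, total = 60+15 = 75
m=5,p=4: odd sum, total = 75-4 = 71
m=5,p=5: even sum, total = 71+25 = 96
m=5,p=6: odd sum, total = 96-6 = 90
m=5,p=7: even sum, total = 90+35 = 125
m=6,p=3: odd sum, total = 125-3 = 122
m=6,p=4: even sum, total = 122+24 = 146
m=6,p=5: odd sum, total = 146-5 = 141
m=6,p=6: even sum, total = 141+36 = 177
m=6,p=7: odd sum, total = 177-7 = 170
m=7,p=3: even sum, total = 170+21 = 191
m=7,p=4: odd sum, total = 191-4 = 187
m=7,p=5: even sum, total = 187+35 = 222
m=7,p=6: odd sum, total = 222-6 = 216
m=7,p=7: even sum, total = 216+49 = 265

265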